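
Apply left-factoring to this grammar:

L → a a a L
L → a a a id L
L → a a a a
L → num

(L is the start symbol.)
Left-factoring transforms A → αβ₁ | αβ₂ into A → αA' and A' → β₁ | β₂
(α is the longest common prefix among the alternatives). Repeat until
no nonterminal has two alternatives with a common prefix.

Round 1: L has alternatives sharing prefix 'a a a'. Introduce L': L → a a a L'
  Add: L' → L
  Add: L' → id L
  Add: L' → a

No remaining common prefixes — done.

Resulting grammar:
L → a a a L'
L' → L
L' → id L
L' → a
L → num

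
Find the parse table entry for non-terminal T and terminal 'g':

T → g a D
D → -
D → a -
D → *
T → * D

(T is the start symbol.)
T → g a D

To find M[T, 'g'], we find productions for T where 'g' is in the predict set (PREDICT(N → α) = (FIRST(α) \ {ε}) ∪ (FOLLOW(N) if α ⇒* ε)).

T → g a D: PREDICT = { 'g' }
  'g' is in predict set, so this production goes in M[T, 'g']
T → * D: PREDICT = { '*' }

M[T, 'g'] = T → g a D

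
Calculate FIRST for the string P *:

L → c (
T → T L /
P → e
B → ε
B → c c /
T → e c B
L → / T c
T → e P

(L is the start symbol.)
{ 'e' }

FIRST sets of the non-terminals involved (from the grammar, by fixed-point iteration):
  FIRST(P) = { 'e' }

To compute FIRST(P *), process the symbols left to right:
Symbol P is a non-terminal. Add FIRST(P) \ {ε} = { 'e' }
P is not nullable (ε ∉ FIRST(P)), so stop here.
FIRST(P *) = { 'e' }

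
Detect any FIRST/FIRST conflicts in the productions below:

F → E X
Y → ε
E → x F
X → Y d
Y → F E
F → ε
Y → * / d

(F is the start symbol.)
No FIRST/FIRST conflicts.

A FIRST/FIRST conflict occurs when two productions N → α and N → β for the same non-terminal have FIRST(α) ∩ FIRST(β) ≠ ∅ (with ε ∈ FIRST of a nullable right-hand side, so two nullable alternatives also conflict).

FIRST sets of the non-terminals at (or reachable through a nullable prefix from) the front of some alternative:
  FIRST(E) = { 'x' }
  FIRST(F) = { 'x', ε }

Productions for F:
  F → E X: FIRST = { 'x' }
  F → ε: FIRST = { ε }
Productions for Y:
  Y → ε: FIRST = { ε }
  Y → F E: FIRST = { 'x' }
  Y → * / d: FIRST = { '*' }
E, X have only one production, so no FIRST/FIRST conflict is possible there.

All alternatives of each non-terminal have pairwise disjoint FIRST sets.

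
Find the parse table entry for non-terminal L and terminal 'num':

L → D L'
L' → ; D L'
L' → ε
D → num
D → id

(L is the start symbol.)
L → D L'

To find M[L, 'num'], we find productions for L where 'num' is in the predict set (PREDICT(N → α) = (FIRST(α) \ {ε}) ∪ (FOLLOW(N) if α ⇒* ε)).

Relevant sets:
  FIRST(D) = { 'id', 'num' }

L → D L': PREDICT = { 'id', 'num' }
  'num' is in predict set, so this production goes in M[L, 'num']

M[L, 'num'] = L → D L'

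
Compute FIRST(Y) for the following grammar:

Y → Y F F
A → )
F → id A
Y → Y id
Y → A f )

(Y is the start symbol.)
FIRST sets of the other non-terminals involved (by the same procedure, iterated to a fixed point):
  FIRST(A) = { ')' }

From Y → Y F F:
  - Y is the symbol being defined: contributes nothing new
    Y is not nullable, so stop
From Y → Y id:
  - Y is the symbol being defined: contributes nothing new
    Y is not nullable, so stop
From Y → A f ):
  - A is a non-terminal: add FIRST(A) \ {ε} = { ')' }
    A is not nullable, so stop

Collecting: FIRST(Y) = { ')' }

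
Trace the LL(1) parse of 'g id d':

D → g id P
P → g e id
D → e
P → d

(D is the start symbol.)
LL(1) parsing maintains a stack (initially the start symbol over $) and the input. At each step: if the stack top is a terminal, match it against the current input token; if it is a non-terminal N, replace it with the RHS of M[N, lookahead] (the unique production whose predict set contains the lookahead).

Stack is shown with the top on the left.

Stack     Input     Action
--------------------------
D $       g id d $  output D → g id P
g id P $  g id d $  match 'g'
id P $    id d $    match 'id'
P $       d $       output P → d
d $       d $       match 'd'
$         $         accept

The string is accepted.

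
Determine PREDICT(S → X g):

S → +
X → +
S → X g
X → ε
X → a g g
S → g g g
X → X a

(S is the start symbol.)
PREDICT(S → X g) = (FIRST(RHS) \ {ε}) ∪ (FOLLOW(S) if ε ∈ FIRST(RHS), i.e. RHS ⇒* ε)
FIRST(X) = { '+', 'a', ε }
FIRST(X g) = { '+', 'a', 'g' }
ε ∉ FIRST(X g), so FOLLOW(S) is not added.
PREDICT(S → X g) = { '+', 'a', 'g' }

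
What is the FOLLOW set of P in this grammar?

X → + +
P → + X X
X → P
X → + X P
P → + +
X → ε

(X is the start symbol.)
To compute FOLLOW(P), find every occurrence of P on a right-hand side N → α P β: add FIRST(β) \ {ε}, and if β is empty or nullable also add FOLLOW(N). Iterate to a fixed point.

In X → P: P is at the end, add FOLLOW(X)
In X → + X P: P is at the end, add FOLLOW(X)

The FOLLOW sets referred to above (computed the same way, to a fixed point):
  FOLLOW(X) = { $, '+' }

Taking the union: FOLLOW(P) = { $, '+' }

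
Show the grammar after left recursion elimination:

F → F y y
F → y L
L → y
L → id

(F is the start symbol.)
F is directly left-recursive. The standard transformation for
  A → A α₁ | ... | A α_m | β₁ | ... | β_n
is
  A  → β₁ A' | ... | β_n A'
  A' → α₁ A' | ... | α_m A' | ε

F → y L becomes F → y L F'
F → F y y becomes F' → y y F'
Add F' → ε

Productions for other non-terminals are unchanged:
  L → y
  L → id

Resulting grammar:
F → y L F'
F' → y y F'
F' → ε
L → y
L → id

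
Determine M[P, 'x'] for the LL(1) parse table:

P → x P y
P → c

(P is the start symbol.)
To find M[P, 'x'], we find productions for P where 'x' is in the predict set (PREDICT(N → α) = (FIRST(α) \ {ε}) ∪ (FOLLOW(N) if α ⇒* ε)).

P → x P y: PREDICT = { 'x' }
  'x' is in predict set, so this production goes in M[P, 'x']
P → c: PREDICT = { 'c' }

M[P, 'x'] = P → x P y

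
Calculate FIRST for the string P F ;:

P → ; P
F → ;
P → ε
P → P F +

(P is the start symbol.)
FIRST sets of the non-terminals involved (from the grammar, by fixed-point iteration):
  FIRST(P) = { ';', ε }
  FIRST(F) = { ';' }

To compute FIRST(P F ;), process the symbols left to right:
Symbol P is a non-terminal. Add FIRST(P) \ {ε} = { ';' }
P is nullable (ε ∈ FIRST(P)), continue to the next symbol.
Symbol F is a non-terminal. Add FIRST(F) \ {ε} = { ';' }
F is not nullable (ε ∉ FIRST(F)), so stop here.
FIRST(P F ;) = { ';' }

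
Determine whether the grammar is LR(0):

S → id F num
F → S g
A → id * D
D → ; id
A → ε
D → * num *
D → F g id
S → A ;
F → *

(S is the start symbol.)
A grammar is LR(0) if no state in the canonical LR(0) collection has:
  - both a shift item (dot before a terminal) and a complete item (shift-reduce conflict), or
  - two or more complete items (reduce-reduce conflict; the accept item [S' → S .] counts as a complete item here).

Augment with S' → S and build the canonical LR(0) collection (I0 = CLOSURE({[S' → . S]}), then GOTO on every symbol after a dot until no new states appear). It has 19 states:
  I0: { [A → . id * D], [A → .], [S → . A ;], [S → . id F num], [S' → . S] }  — shift, reduce
  I1: { [S → A . ;] }  — shift
  I2: { [S' → S .] }  — accept
  I3: { [A → . id * D], [A → .], [A → id . * D], [F → . *], [F → . S g], [S → . A ;], [S → . id F num], [S → id . F num] }  — shift, reduce
  I4: { [A → . id * D], [A → .], [A → id * . D], [D → . * num *], [D → . ; id], [D → . F g id], [F → * .], [F → . *], [F → . S g], [S → . A ;], [S → . id F num] }  — shift, 2 reduces
  I5: { [S → id F . num] }  — shift
  I6: { [F → S . g] }  — shift
  I7: { [F → S g .] }  — reduce
  I8: { [S → id F num .] }  — reduce
  I9: { [D → * . num *], [F → * .] }  — shift, reduce
  I10: { [D → ; . id] }  — shift
  I11: { [A → id * D .] }  — reduce
  I12: { [D → F . g id] }  — shift
  I13: { [D → F g . id] }  — shift
  I14: { [D → F g id .] }  — reduce
  I15: { [D → ; id .] }  — reduce
  I16: { [D → * num . *] }  — shift
  I17: { [D → * num * .] }  — reduce
  I18: { [S → A ; .] }  — reduce

Conflict in state I0:
  Shift-reduce conflict between [A → .] and [A → . id * D]
So the grammar is NOT LR(0).

Answer: No. Shift-reduce conflict between [A → .] and [A → . id * D]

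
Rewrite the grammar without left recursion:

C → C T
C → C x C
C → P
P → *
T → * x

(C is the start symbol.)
C is directly left-recursive. The standard transformation for
  A → A α₁ | ... | A α_m | β₁ | ... | β_n
is
  A  → β₁ A' | ... | β_n A'
  A' → α₁ A' | ... | α_m A' | ε

C → P becomes C → P C'
C → C T becomes C' → T C'
C → C x C becomes C' → x C C'
Add C' → ε

Productions for other non-terminals are unchanged:
  P → *
  T → * x

Resulting grammar:
C → P C'
C' → T C'
C' → x C C'
C' → ε
P → *
T → * x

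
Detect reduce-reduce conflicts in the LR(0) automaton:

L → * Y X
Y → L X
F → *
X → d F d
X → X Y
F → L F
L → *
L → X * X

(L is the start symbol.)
Yes — I5: [F → * .] vs [L → * .]

A reduce-reduce conflict occurs when an LR(0) state has two complete items [A → α .] and [B → β .] — both call for a reduction, and with no lookahead the parser cannot choose between them.

Augment with L' → L and build the canonical LR(0) collection (I0 = CLOSURE({[L' → . L]}), then GOTO on every symbol after a dot until no new states appear). It has 17 states:
  I0: { [L → . * Y X], [L → . *], [L → . X * X], [L' → . L], [X → . X Y], [X → . d F d] }  — shift
  I1: { [L → * . Y X], [L → * .], [L → . * Y X], [L → . *], [L → . X * X], [X → . X Y], [X → . d F d], [Y → . L X] }  — shift, reduce
  I2: { [L' → L .] }  — accept
  I3: { [L → . * Y X], [L → . *], [L → . X * X], [L → X . * X], [X → . X Y], [X → . d F d], [X → X . Y], [Y → . L X] }  — shift
  I4: { [F → . *], [F → . L F], [L → . * Y X], [L → . *], [L → . X * X], [X → . X Y], [X → . d F d], [X → d . F d] }  — shift
  I5: { [F → * .], [L → * . Y X], [L → * .], [L → . * Y X], [L → . *], [L → . X * X], [X → . X Y], [X → . d F d], [Y → . L X] }  — shift, 2 reduces
  I6: { [X → d F . d] }  — shift
  I7: { [F → . *], [F → . L F], [F → L . F], [L → . * Y X], [L → . *], [L → . X * X], [X → . X Y], [X → . d F d] }  — shift
  I8: { [F → L F .] }  — reduce
  I9: { [X → d F d .] }  — reduce
  I10: { [X → . X Y], [X → . d F d], [Y → L . X] }  — shift
  I11: { [L → * Y . X], [X → . X Y], [X → . d F d] }  — shift
  I12: { [L → * Y X .], [L → . * Y X], [L → . *], [L → . X * X], [X → . X Y], [X → . d F d], [X → X . Y], [Y → . L X] }  — shift, reduce
  I13: { [X → X Y .] }  — reduce
  I14: { [L → . * Y X], [L → . *], [L → . X * X], [X → . X Y], [X → . d F d], [X → X . Y], [Y → . L X], [Y → L X .] }  — shift, reduce
  I15: { [L → * . Y X], [L → * .], [L → . * Y X], [L → . *], [L → . X * X], [L → X * . X], [X → . X Y], [X → . d F d], [Y → . L X] }  — shift, reduce
  I16: { [L → . * Y X], [L → . *], [L → . X * X], [L → X * X .], [L → X . * X], [X → . X Y], [X → . d F d], [X → X . Y], [Y → . L X] }  — shift, reduce

I5 contains complete items [F → * .], [L → * .] — reduce-reduce conflict.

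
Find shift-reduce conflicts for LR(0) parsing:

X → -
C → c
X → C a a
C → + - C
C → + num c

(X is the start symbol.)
Augment with X' → X and build the canonical LR(0) collection (I0 = CLOSURE({[X' → . X]}), then GOTO on every symbol after a dot until no new states appear). It has 12 states:
  I0: { [C → . + - C], [C → . + num c], [C → . c], [X → . -], [X → . C a a], [X' → . X] }  — shift
  I1: { [C → + . - C], [C → + . num c] }  — shift
  I2: { [X → - .] }  — reduce
  I3: { [X → C . a a] }  — shift
  I4: { [X' → X .] }  — accept
  I5: { [C → c .] }  — reduce
  I6: { [X → C a . a] }  — shift
  I7: { [X → C a a .] }  — reduce
  I8: { [C → + - . C], [C → . + - C], [C → . + num c], [C → . c] }  — shift
  I9: { [C → + num . c] }  — shift
  I10: { [C → + num c .] }  — reduce
  I11: { [C → + - C .] }  — reduce

No state contains both a complete item and a shift item.

Answer: No shift-reduce conflicts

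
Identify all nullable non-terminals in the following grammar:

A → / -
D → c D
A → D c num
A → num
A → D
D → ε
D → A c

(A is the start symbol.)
{ 'A', 'D' }

A non-terminal is nullable if it can derive ε (the empty string): either it has an ε-production, or it has a production whose right-hand side consists entirely of nullable non-terminals.

ε-productions: D → ε
So D is immediately nullable.
A → D: every symbol on the right is nullable, so A is nullable too.
Every non-terminal is now nullable.
Nullable = { 'A', 'D' }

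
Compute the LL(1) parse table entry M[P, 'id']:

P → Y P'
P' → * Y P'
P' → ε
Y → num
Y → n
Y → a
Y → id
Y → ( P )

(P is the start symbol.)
P → Y P'

To find M[P, 'id'], we find productions for P where 'id' is in the predict set (PREDICT(N → α) = (FIRST(α) \ {ε}) ∪ (FOLLOW(N) if α ⇒* ε)).

Relevant sets:
  FIRST(Y) = { '(', 'a', 'id', 'n', 'num' }

P → Y P': PREDICT = { '(', 'a', 'id', 'n', 'num' }
  'id' is in predict set, so this production goes in M[P, 'id']

M[P, 'id'] = P → Y P'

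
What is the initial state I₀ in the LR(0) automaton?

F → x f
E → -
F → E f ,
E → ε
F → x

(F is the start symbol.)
First, augment the grammar with F' → F
I₀ = CLOSURE({ [F' → . F] }):
  [F' → . F] has the dot before F: add [F → . x f], [F → . E f ,], [F → . x]
  [F → . E f ,] has the dot before E: add [E → . -], [E → .]
No further items can be added.

I₀ = { [E → . -], [E → .], [F → . E f ,], [F → . x f], [F → . x], [F' → . F] }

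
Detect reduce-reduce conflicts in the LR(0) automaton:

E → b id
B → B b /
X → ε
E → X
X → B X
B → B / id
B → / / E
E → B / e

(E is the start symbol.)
No reduce-reduce conflicts

A reduce-reduce conflict occurs when an LR(0) state has two complete items [A → α .] and [B → β .] — both call for a reduction, and with no lookahead the parser cannot choose between them.

Augment with E' → E and build the canonical LR(0) collection (I0 = CLOSURE({[E' → . E]}), then GOTO on every symbol after a dot until no new states appear). It has 17 states:
  I0: { [B → . / / E], [B → . B / id], [B → . B b /], [E → . B / e], [E → . X], [E → . b id], [E' → . E], [X → . B X], [X → .] }  — shift, reduce
  I1: { [B → / . / E] }  — shift
  I2: { [B → . / / E], [B → . B / id], [B → . B b /], [B → B . / id], [B → B . b /], [E → B . / e], [X → . B X], [X → .], [X → B . X] }  — shift, reduce
  I3: { [E' → E .] }  — accept
  I4: { [E → X .] }  — reduce
  I5: { [E → b . id] }  — shift
  I6: { [E → b id .] }  — reduce
  I7: { [B → / . / E], [B → B / . id], [E → B / . e] }  — shift
  I8: { [B → . / / E], [B → . B / id], [B → . B b /], [B → B . / id], [B → B . b /], [X → . B X], [X → .], [X → B . X] }  — shift, reduce
  I9: { [X → B X .] }  — reduce
  I10: { [B → B b . /] }  — shift
  I11: { [B → B b / .] }  — reduce
  I12: { [B → / . / E], [B → B / . id] }  — shift
  I13: { [B → . / / E], [B → . B / id], [B → . B b /], [B → / / . E], [E → . B / e], [E → . X], [E → . b id], [X → . B X], [X → .] }  — shift, reduce
  I14: { [B → B / id .] }  — reduce
  I15: { [B → / / E .] }  — reduce
  I16: { [E → B / e .] }  — reduce

No state contains more than one complete item.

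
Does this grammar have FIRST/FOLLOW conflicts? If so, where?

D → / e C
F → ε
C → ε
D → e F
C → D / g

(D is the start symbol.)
Yes. C → D '/' g with FOLLOW(C) on { '/' }

A FIRST/FOLLOW conflict occurs when a non-terminal N has a nullable alternative N → β (β ⇒* ε) and another alternative N → α with FIRST(α) ∩ FOLLOW(N) ≠ ∅: on such a lookahead the parser cannot decide between expanding α and letting N vanish via β.

Nullable non-terminals: C, F.
FIRST sets used below: FIRST(D) = { '/', 'e' }

C: nullable alternative(s) C → ε; FOLLOW(C) = { $, '/' }
  C → ε: FIRST \ {ε} = { } — this is the only nullable alternative, skip
  C → D / g: FIRST \ {ε} = { '/', 'e' } — overlaps FOLLOW(C) on { '/' }: CONFLICT
F has a nullable alternative but only one production, so nothing to check.

D has no nullable alternative, so no FIRST/FOLLOW check is needed there.

So the grammar has 1 FIRST/FOLLOW conflict (marked CONFLICT above).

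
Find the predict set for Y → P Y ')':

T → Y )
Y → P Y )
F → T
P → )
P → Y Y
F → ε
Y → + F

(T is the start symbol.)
PREDICT(Y → P Y ')') = (FIRST(RHS) \ {ε}) ∪ (FOLLOW(Y) if ε ∈ FIRST(RHS), i.e. RHS ⇒* ε)
FIRST(P) = { ')', '+' }
FIRST(P Y ')') = { ')', '+' }
ε ∉ FIRST(P Y ')'), so FOLLOW(Y) is not added.
PREDICT(Y → P Y ')') = { ')', '+' }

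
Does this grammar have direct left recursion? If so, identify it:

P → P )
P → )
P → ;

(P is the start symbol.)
Yes, P is left-recursive

Direct left recursion occurs when N → N α for some non-terminal N (the right-hand side begins with the left-hand side itself).

P → P ): LEFT RECURSIVE (starts with P)
P → ): starts with ')'
P → ;: starts with ';'

The grammar has direct left recursion on: P.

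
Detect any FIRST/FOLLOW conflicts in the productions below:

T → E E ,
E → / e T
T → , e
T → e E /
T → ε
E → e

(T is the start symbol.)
Yes. T → E E ',' with FOLLOW(T) on { '/', 'e' }; T → ',' e with FOLLOW(T) on { ',' }; T → e E '/' with FOLLOW(T) on { 'e' }

Nullable non-terminals: T.
FIRST sets used below: FIRST(E) = { '/', 'e' }

T: nullable alternative(s) T → ε; FOLLOW(T) = { $, ',', '/', 'e' }
  T → E E ,: FIRST \ {ε} = { '/', 'e' } — overlaps FOLLOW(T) on { '/', 'e' }: CONFLICT
  T → , e: FIRST \ {ε} = { ',' } — overlaps FOLLOW(T) on { ',' }: CONFLICT
  T → e E /: FIRST \ {ε} = { 'e' } — overlaps FOLLOW(T) on { 'e' }: CONFLICT
  T → ε: FIRST \ {ε} = { } — this is the only nullable alternative, skip

E has no nullable alternative, so no FIRST/FOLLOW check is needed there.

So the grammar has 3 FIRST/FOLLOW conflicts (marked CONFLICT above).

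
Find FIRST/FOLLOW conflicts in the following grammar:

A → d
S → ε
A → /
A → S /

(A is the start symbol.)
A FIRST/FOLLOW conflict occurs when a non-terminal N has a nullable alternative N → β (β ⇒* ε) and another alternative N → α with FIRST(α) ∩ FOLLOW(N) ≠ ∅: on such a lookahead the parser cannot decide between expanding α and letting N vanish via β.

Nullable non-terminals: S.
S has a nullable alternative but only one production, so nothing to check.

A has no nullable alternative, so no FIRST/FOLLOW check is needed there.

No FIRST/FOLLOW conflicts found.

Answer: No FIRST/FOLLOW conflicts.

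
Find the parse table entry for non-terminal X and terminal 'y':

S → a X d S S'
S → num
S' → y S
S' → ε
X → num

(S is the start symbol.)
To find M[X, 'y'], we find productions for X where 'y' is in the predict set (PREDICT(N → α) = (FIRST(α) \ {ε}) ∪ (FOLLOW(N) if α ⇒* ε)).

X → num: PREDICT = { 'num' }

M[X, 'y'] is empty (no production applies)

Answer: Empty (error entry)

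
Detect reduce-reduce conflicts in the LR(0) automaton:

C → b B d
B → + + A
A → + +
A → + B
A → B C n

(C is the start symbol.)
Augment with C' → C and build the canonical LR(0) collection (I0 = CLOSURE({[C' → . C]}), then GOTO on every symbol after a dot until no new states appear). It has 17 states:
  I0: { [C → . b B d], [C' → . C] }  — shift
  I1: { [C' → C .] }  — accept
  I2: { [B → . + + A], [C → b . B d] }  — shift
  I3: { [B → + . + A] }  — shift
  I4: { [C → b B . d] }  — shift
  I5: { [C → b B d .] }  — reduce
  I6: { [A → . + +], [A → . + B], [A → . B C n], [B → + + . A], [B → . + + A] }  — shift
  I7: { [A → + . +], [A → + . B], [B → + . + A], [B → . + + A] }  — shift
  I8: { [B → + + A .] }  — reduce
  I9: { [A → B . C n], [C → . b B d] }  — shift
  I10: { [A → B C . n] }  — shift
  I11: { [A → B C n .] }  — reduce
  I12: { [A → + + .], [A → . + +], [A → . + B], [A → . B C n], [B → + + . A], [B → + . + A], [B → . + + A] }  — shift, reduce
  I13: { [A → + B .] }  — reduce
  I14: { [A → + . +], [A → + . B], [A → . + +], [A → . + B], [A → . B C n], [B → + + . A], [B → + . + A], [B → . + + A] }  — shift
  I15: { [A → + + .], [A → + . +], [A → + . B], [A → . + +], [A → . + B], [A → . B C n], [B → + + . A], [B → + . + A], [B → . + + A] }  — shift, reduce
  I16: { [A → + B .], [A → B . C n], [C → . b B d] }  — shift, reduce

No state contains more than one complete item.

Answer: No reduce-reduce conflicts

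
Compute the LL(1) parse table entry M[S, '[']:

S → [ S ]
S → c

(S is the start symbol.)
To find M[S, '['], we find productions for S where '[' is in the predict set (PREDICT(N → α) = (FIRST(α) \ {ε}) ∪ (FOLLOW(N) if α ⇒* ε)).

S → [ S ]: PREDICT = { '[' }
  '[' is in predict set, so this production goes in M[S, '[']
S → c: PREDICT = { 'c' }

M[S, '['] = S → [ S ]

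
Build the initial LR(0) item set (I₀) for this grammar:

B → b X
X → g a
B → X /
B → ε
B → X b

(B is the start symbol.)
First, augment the grammar with B' → B
I₀ = CLOSURE({ [B' → . B] }):
  [B' → . B] has the dot before B: add [B → . b X], [B → . X /], [B → .], [B → . X b]
  [B → . X /] has the dot before X: add [X → . g a]
No further items can be added.

I₀ = { [B → . X /], [B → . X b], [B → . b X], [B → .], [B' → . B], [X → . g a] }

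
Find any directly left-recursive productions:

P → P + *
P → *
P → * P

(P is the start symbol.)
Direct left recursion occurs when N → N α for some non-terminal N (the right-hand side begins with the left-hand side itself).

P → P + *: LEFT RECURSIVE (starts with P)
P → *: starts with '*'
P → * P: starts with '*'

The grammar has direct left recursion on: P.

Answer: Yes, P is left-recursive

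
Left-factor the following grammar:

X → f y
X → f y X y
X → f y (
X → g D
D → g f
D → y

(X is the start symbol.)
Left-factoring transforms A → αβ₁ | αβ₂ into A → αA' and A' → β₁ | β₂
(α is the longest common prefix among the alternatives). Repeat until
no nonterminal has two alternatives with a common prefix.

Round 1: X has alternatives sharing prefix 'f y'. Introduce X': X → f y X'
  Add: X' → ε
  Add: X' → X y
  Add: X' → (

No remaining common prefixes — done.

Resulting grammar:
X → f y X'
X' → ε
X' → X y
X' → (
X → g D
D → g f
D → y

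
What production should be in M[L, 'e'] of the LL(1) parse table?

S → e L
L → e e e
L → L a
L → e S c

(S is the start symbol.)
To find M[L, 'e'], we find productions for L where 'e' is in the predict set (PREDICT(N → α) = (FIRST(α) \ {ε}) ∪ (FOLLOW(N) if α ⇒* ε)).

Relevant sets:
  FIRST(L) = { 'e' }

L → e e e: PREDICT = { 'e' }
  'e' is in predict set, so this production goes in M[L, 'e']
L → L a: PREDICT = { 'e' }
  'e' is in predict set, so this production goes in M[L, 'e']
L → e S c: PREDICT = { 'e' }
  'e' is in predict set, so this production goes in M[L, 'e']

M[L, 'e'] = L → e e e, L → L a, L → e S c  (a multiply-defined cell — the grammar is not LL(1))

Answer: L → e e e, L → L a, L → e S c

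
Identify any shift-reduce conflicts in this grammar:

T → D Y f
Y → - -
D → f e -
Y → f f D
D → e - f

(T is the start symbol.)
Augment with T' → T and build the canonical LR(0) collection (I0 = CLOSURE({[T' → . T]}), then GOTO on every symbol after a dot until no new states appear). It has 16 states:
  I0: { [D → . e - f], [D → . f e -], [T → . D Y f], [T' → . T] }  — shift
  I1: { [T → D . Y f], [Y → . - -], [Y → . f f D] }  — shift
  I2: { [T' → T .] }  — accept
  I3: { [D → e . - f] }  — shift
  I4: { [D → f . e -] }  — shift
  I5: { [D → f e . -] }  — shift
  I6: { [D → f e - .] }  — reduce
  I7: { [D → e - . f] }  — shift
  I8: { [D → e - f .] }  — reduce
  I9: { [Y → - . -] }  — shift
  I10: { [T → D Y . f] }  — shift
  I11: { [Y → f . f D] }  — shift
  I12: { [D → . e - f], [D → . f e -], [Y → f f . D] }  — shift
  I13: { [Y → f f D .] }  — reduce
  I14: { [T → D Y f .] }  — reduce
  I15: { [Y → - - .] }  — reduce

No state contains both a complete item and a shift item.

Answer: No shift-reduce conflicts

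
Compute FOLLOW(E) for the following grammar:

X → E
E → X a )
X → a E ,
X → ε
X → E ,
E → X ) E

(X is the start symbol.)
{ $, ')', ',', 'a' }

To compute FOLLOW(E), find every occurrence of E on a right-hand side N → α E β: add FIRST(β) \ {ε}, and if β is empty or nullable also add FOLLOW(N). Iterate to a fixed point.

In X → E: E is at the end, add FOLLOW(X)
In X → a E ,: E is followed by ',', add FIRST(',') \ {ε} = { ',' }
In X → E ,: E is followed by ',', add FIRST(',') \ {ε} = { ',' }
In E → X ) E: E is at the end; this adds FOLLOW(E) to itself — nothing new

The FOLLOW sets referred to above (computed the same way, to a fixed point):
  FOLLOW(X) = { $, ')', 'a' }

Taking the union: FOLLOW(E) = { $, ')', ',', 'a' }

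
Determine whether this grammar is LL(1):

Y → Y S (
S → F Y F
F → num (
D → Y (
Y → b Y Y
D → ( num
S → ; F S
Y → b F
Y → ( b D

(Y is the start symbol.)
A grammar is LL(1) if for each non-terminal N with multiple productions, the predict sets of those productions are pairwise disjoint, where PREDICT(N → α) = (FIRST(α) \ {ε}) ∪ (FOLLOW(N) if α ⇒* ε).

Relevant sets:
  FIRST(Y) = { '(', 'b' }
  FIRST(F) = { 'num' }

For Y:
  PREDICT(Y → Y S '(') = { '(', 'b' }
  PREDICT(Y → b Y Y) = { 'b' }
  PREDICT(Y → b F) = { 'b' }
  PREDICT(Y → '(' b D) = { '(' }
For S:
  PREDICT(S → F Y F) = { 'num' }
  PREDICT(S → ';' F S) = { ';' }
For D:
  PREDICT(D → Y '(') = { '(', 'b' }
  PREDICT(D → '(' num) = { '(' }
F has a single production, so nothing to check there.

Conflict found: Predict set conflict for Y: { 'b' }
The grammar is NOT LL(1).

Answer: No. Predict set conflict for Y: { 'b' }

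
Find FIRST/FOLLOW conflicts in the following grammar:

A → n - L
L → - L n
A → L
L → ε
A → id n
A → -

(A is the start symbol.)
No FIRST/FOLLOW conflicts.

A FIRST/FOLLOW conflict occurs when a non-terminal N has a nullable alternative N → β (β ⇒* ε) and another alternative N → α with FIRST(α) ∩ FOLLOW(N) ≠ ∅: on such a lookahead the parser cannot decide between expanding α and letting N vanish via β.

Nullable non-terminals: A, L.
FIRST sets used below: FIRST(L) = { '-', ε }

A: nullable alternative(s) A → L; FOLLOW(A) = { $ }
  A → n - L: FIRST \ {ε} = { 'n' } — disjoint from FOLLOW(A)
  A → L: FIRST \ {ε} = { '-' } — this is the only nullable alternative, skip
  A → id n: FIRST \ {ε} = { 'id' } — disjoint from FOLLOW(A)
  A → -: FIRST \ {ε} = { '-' } — disjoint from FOLLOW(A)

L: nullable alternative(s) L → ε; FOLLOW(L) = { $, 'n' }
  L → - L n: FIRST \ {ε} = { '-' } — disjoint from FOLLOW(L)
  L → ε: FIRST \ {ε} = { } — this is the only nullable alternative, skip

No FIRST/FOLLOW conflicts found.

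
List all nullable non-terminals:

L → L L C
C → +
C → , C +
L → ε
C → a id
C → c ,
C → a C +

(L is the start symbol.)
{ 'L' }

ε-productions: L → ε
So L is immediately nullable.
No further non-terminal can be added: every production for the remaining non-terminals contains a terminal or a non-nullable non-terminal.
Nullable = { 'L' }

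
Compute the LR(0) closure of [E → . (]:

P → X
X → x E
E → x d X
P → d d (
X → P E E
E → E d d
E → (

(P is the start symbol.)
To compute CLOSURE, for each item [A → α.Bβ] where B is a non-terminal, add [B → .γ] for all productions B → γ; repeat for the newly added items until nothing changes.

Start with: [E → . (]
The dot precedes the terminal '(', so nothing is added.

CLOSURE = { [E → . (] }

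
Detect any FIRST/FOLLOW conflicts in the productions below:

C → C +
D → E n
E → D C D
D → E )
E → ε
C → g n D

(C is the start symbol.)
Nullable non-terminals: E.
FIRST sets used below: FIRST(D) = { ')', 'n' }

E: nullable alternative(s) E → ε; FOLLOW(E) = { ')', 'n' }
  E → D C D: FIRST \ {ε} = { ')', 'n' } — overlaps FOLLOW(E) on { ')', 'n' }: CONFLICT
  E → ε: FIRST \ {ε} = { } — this is the only nullable alternative, skip

C, D have no nullable alternative, so no FIRST/FOLLOW check is needed there.

So the grammar has 1 FIRST/FOLLOW conflict (marked CONFLICT above).

Answer: Yes. E → D C D with FOLLOW(E) on { ')', 'n' }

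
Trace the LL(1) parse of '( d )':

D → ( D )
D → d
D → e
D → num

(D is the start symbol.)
LL(1) parsing maintains a stack (initially the start symbol over $) and the input. At each step: if the stack top is a terminal, match it against the current input token; if it is a non-terminal N, replace it with the RHS of M[N, lookahead] (the unique production whose predict set contains the lookahead).

Stack is shown with the top on the left.

Stack    Input    Action
------------------------
D $      ( d ) $  output D → ( D )
( D ) $  ( d ) $  match '('
D ) $    d ) $    output D → d
d ) $    d ) $    match 'd'
) $      ) $      match ')'
$        $        accept

The string is accepted.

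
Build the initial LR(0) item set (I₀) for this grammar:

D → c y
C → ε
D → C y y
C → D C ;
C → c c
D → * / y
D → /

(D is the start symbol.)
First, augment the grammar with D' → D
I₀ = CLOSURE({ [D' → . D] }):
  [D' → . D] has the dot before D: add [D → . c y], [D → . C y y], [D → . * / y], [D → . /]
  [D → . C y y] has the dot before C: add [C → .], [C → . D C ;], [C → . c c]
No further items can be added.

I₀ = { [C → . D C ;], [C → . c c], [C → .], [D → . * / y], [D → . /], [D → . C y y], [D → . c y], [D' → . D] }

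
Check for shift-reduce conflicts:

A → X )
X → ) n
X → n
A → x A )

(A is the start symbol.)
No shift-reduce conflicts

Augment with A' → A and build the canonical LR(0) collection (I0 = CLOSURE({[A' → . A]}), then GOTO on every symbol after a dot until no new states appear). It has 10 states:
  I0: { [A → . X )], [A → . x A )], [A' → . A], [X → . ) n], [X → . n] }  — shift
  I1: { [X → ) . n] }  — shift
  I2: { [A' → A .] }  — accept
  I3: { [A → X . )] }  — shift
  I4: { [X → n .] }  — reduce
  I5: { [A → . X )], [A → . x A )], [A → x . A )], [X → . ) n], [X → . n] }  — shift
  I6: { [A → x A . )] }  — shift
  I7: { [A → x A ) .] }  — reduce
  I8: { [A → X ) .] }  — reduce
  I9: { [X → ) n .] }  — reduce

No state contains both a complete item and a shift item.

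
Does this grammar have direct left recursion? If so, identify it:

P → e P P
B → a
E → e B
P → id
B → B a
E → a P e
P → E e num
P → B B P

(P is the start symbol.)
Yes, B is left-recursive

Direct left recursion occurs when N → N α for some non-terminal N (the right-hand side begins with the left-hand side itself).

P → e P P: starts with e
B → a: starts with a
E → e B: starts with e
P → id: starts with id
B → B a: LEFT RECURSIVE (starts with B)
E → a P e: starts with a
P → E e num: starts with E
P → B B P: starts with B

The grammar has direct left recursion on: B.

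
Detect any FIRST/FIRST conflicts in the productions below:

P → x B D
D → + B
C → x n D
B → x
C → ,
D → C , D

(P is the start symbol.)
No FIRST/FIRST conflicts.

FIRST sets of the non-terminals at (or reachable through a nullable prefix from) the front of some alternative:
  FIRST(C) = { ',', 'x' }

Productions for D:
  D → + B: FIRST = { '+' }
  D → C , D: FIRST = { ',', 'x' }
Productions for C:
  C → x n D: FIRST = { 'x' }
  C → ,: FIRST = { ',' }
P, B have only one production, so no FIRST/FIRST conflict is possible there.

All alternatives of each non-terminal have pairwise disjoint FIRST sets.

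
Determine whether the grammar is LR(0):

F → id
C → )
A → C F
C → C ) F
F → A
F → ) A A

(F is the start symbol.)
A grammar is LR(0) if no state in the canonical LR(0) collection has:
  - both a shift item (dot before a terminal) and a complete item (shift-reduce conflict), or
  - two or more complete items (reduce-reduce conflict; the accept item [F' → F .] counts as a complete item here).

Augment with F' → F and build the canonical LR(0) collection (I0 = CLOSURE({[F' → . F]}), then GOTO on every symbol after a dot until no new states appear). It has 13 states:
  I0: { [A → . C F], [C → . )], [C → . C ) F], [F → . ) A A], [F → . A], [F → . id], [F' → . F] }  — shift
  I1: { [A → . C F], [C → ) .], [C → . )], [C → . C ) F], [F → ) . A A] }  — shift, reduce
  I2: { [F → A .] }  — reduce
  I3: { [A → . C F], [A → C . F], [C → . )], [C → . C ) F], [C → C . ) F], [F → . ) A A], [F → . A], [F → . id] }  — shift
  I4: { [F' → F .] }  — accept
  I5: { [F → id .] }  — reduce
  I6: { [A → . C F], [C → ) .], [C → . )], [C → . C ) F], [C → C ) . F], [F → ) . A A], [F → . ) A A], [F → . A], [F → . id] }  — shift, reduce
  I7: { [A → C F .] }  — reduce
  I8: { [A → . C F], [C → . )], [C → . C ) F], [F → ) A . A], [F → A .] }  — shift, reduce
  I9: { [C → C ) F .] }  — reduce
  I10: { [C → ) .] }  — reduce
  I11: { [F → ) A A .] }  — reduce
  I12: { [A → . C F], [C → . )], [C → . C ) F], [F → ) A . A] }  — shift

Conflict in state I1:
  Shift-reduce conflict between [C → ) .] and [C → . )]
So the grammar is NOT LR(0).

Answer: No. Shift-reduce conflict between [C → ) .] and [C → . )]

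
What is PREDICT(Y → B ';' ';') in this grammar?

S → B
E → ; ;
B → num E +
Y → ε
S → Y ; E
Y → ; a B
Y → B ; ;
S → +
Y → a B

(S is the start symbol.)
PREDICT(Y → B ';' ';') = (FIRST(RHS) \ {ε}) ∪ (FOLLOW(Y) if ε ∈ FIRST(RHS), i.e. RHS ⇒* ε)
FIRST(B) = { 'num' }
FIRST(B ';' ';') = { 'num' }
ε ∉ FIRST(B ';' ';'), so FOLLOW(Y) is not added.
PREDICT(Y → B ';' ';') = { 'num' }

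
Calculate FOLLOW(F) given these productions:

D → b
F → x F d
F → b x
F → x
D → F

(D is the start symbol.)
To compute FOLLOW(F), find every occurrence of F on a right-hand side N → α F β: add FIRST(β) \ {ε}, and if β is empty or nullable also add FOLLOW(N). Iterate to a fixed point.

In F → x F d: F is followed by d, add FIRST(d) \ {ε} = { 'd' }
In D → F: F is at the end, add FOLLOW(D)

The FOLLOW sets referred to above (computed the same way, to a fixed point):
  FOLLOW(D) = { $ }

Taking the union: FOLLOW(F) = { $, 'd' }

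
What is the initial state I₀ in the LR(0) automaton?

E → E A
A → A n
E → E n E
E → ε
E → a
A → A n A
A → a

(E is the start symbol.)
First, augment the grammar with E' → E
I₀ = CLOSURE({ [E' → . E] }):
  [E' → . E] has the dot before E: add [E → . E A], [E → . E n E], [E → .], [E → . a]
No further items can be added.

I₀ = { [E → . E A], [E → . E n E], [E → . a], [E → .], [E' → . E] }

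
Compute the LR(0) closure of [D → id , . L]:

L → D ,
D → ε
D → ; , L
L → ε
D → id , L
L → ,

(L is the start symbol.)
{ [D → . ; , L], [D → . id , L], [D → .], [D → id , . L], [L → . ,], [L → . D ,], [L → .] }

To compute CLOSURE, for each item [A → α.Bβ] where B is a non-terminal, add [B → .γ] for all productions B → γ; repeat for the newly added items until nothing changes.

Start with: [D → id , . L]
  [D → id , . L] has the dot before L: add [L → . D ,], [L → .], [L → . ,]
  [L → . D ,] has the dot before D: add [D → .], [D → . ; , L], [D → . id , L]
No further items can be added.

CLOSURE = { [D → . ; , L], [D → . id , L], [D → .], [D → id , . L], [L → . ,], [L → . D ,], [L → .] }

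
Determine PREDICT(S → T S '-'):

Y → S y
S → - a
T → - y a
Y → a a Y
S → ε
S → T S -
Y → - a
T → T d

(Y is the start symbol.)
PREDICT(S → T S '-') = (FIRST(RHS) \ {ε}) ∪ (FOLLOW(S) if ε ∈ FIRST(RHS), i.e. RHS ⇒* ε)
FIRST(T) = { '-' }
FIRST(T S '-') = { '-' }
ε ∉ FIRST(T S '-'), so FOLLOW(S) is not added.
PREDICT(S → T S '-') = { '-' }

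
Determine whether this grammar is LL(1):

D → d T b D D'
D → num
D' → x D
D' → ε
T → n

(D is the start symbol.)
No. Predict set conflict for D': { 'x' }

Relevant sets:
  FOLLOW(D') = { $, 'x' }

For D:
  PREDICT(D → d T b D D') = { 'd' }
  PREDICT(D → num) = { 'num' }
For D':
  PREDICT(D' → x D) = { 'x' }
  PREDICT(D' → ε) = { $, 'x' }
T has a single production, so nothing to check there.

Conflict found: Predict set conflict for D': { 'x' }
The grammar is NOT LL(1).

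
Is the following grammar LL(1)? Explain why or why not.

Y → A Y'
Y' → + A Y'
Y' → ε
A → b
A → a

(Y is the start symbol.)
A grammar is LL(1) if for each non-terminal N with multiple productions, the predict sets of those productions are pairwise disjoint, where PREDICT(N → α) = (FIRST(α) \ {ε}) ∪ (FOLLOW(N) if α ⇒* ε).

Relevant sets:
  FOLLOW(Y') = { $ }

For Y':
  PREDICT(Y' → '+' A Y') = { '+' }
  PREDICT(Y' → ε) = { $ }
For A:
  PREDICT(A → b) = { 'b' }
  PREDICT(A → a) = { 'a' }
Y has a single production, so nothing to check there.

All predict sets are disjoint. The grammar IS LL(1).

Answer: Yes, the grammar is LL(1).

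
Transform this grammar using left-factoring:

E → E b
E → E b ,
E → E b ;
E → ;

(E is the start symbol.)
E → E b E'
E' → ε
E' → ,
E' → ;
E → ;

Left-factoring transforms A → αβ₁ | αβ₂ into A → αA' and A' → β₁ | β₂
(α is the longest common prefix among the alternatives). Repeat until
no nonterminal has two alternatives with a common prefix.

Round 1: E has alternatives sharing prefix 'E b'. Introduce E': E → E b E'
  Add: E' → ε
  Add: E' → ,
  Add: E' → ;

No remaining common prefixes — done.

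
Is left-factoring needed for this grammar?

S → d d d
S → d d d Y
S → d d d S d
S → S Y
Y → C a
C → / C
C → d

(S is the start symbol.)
Yes, S has productions with common prefix 'd d d'

Left-factoring is needed when two productions for the same non-terminal
share a common prefix on the right-hand side.

Productions for S:
  S → d d d
  S → d d d Y
  S → d d d S d
  S → S Y
Productions for C:
  C → / C
  C → d

Found common prefix 'd d d' in productions for S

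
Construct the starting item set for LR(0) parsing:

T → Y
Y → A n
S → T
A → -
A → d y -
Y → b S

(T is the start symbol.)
{ [A → . -], [A → . d y -], [T → . Y], [T' → . T], [Y → . A n], [Y → . b S] }

First, augment the grammar with T' → T
I₀ = CLOSURE({ [T' → . T] }):
  [T' → . T] has the dot before T: add [T → . Y]
  [T → . Y] has the dot before Y: add [Y → . A n], [Y → . b S]
  [Y → . A n] has the dot before A: add [A → . -], [A → . d y -]
No further items can be added.

I₀ = { [A → . -], [A → . d y -], [T → . Y], [T' → . T], [Y → . A n], [Y → . b S] }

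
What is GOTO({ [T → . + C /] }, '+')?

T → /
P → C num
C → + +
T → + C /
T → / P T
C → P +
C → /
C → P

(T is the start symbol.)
{ [C → . + +], [C → . /], [C → . P +], [C → . P], [P → . C num], [T → + . C /] }

GOTO(I, '+') = CLOSURE({ [A → αX.β] : [A → α.Xβ] ∈ I, X = '+' })

Items with dot before '+', with the dot advanced:
  [T → . + C /] → [T → + . C /]
Closure of the advanced items:
  [T → + . C /] has the dot before C: add [C → . + +], [C → . P +], [C → . /], [C → . P]
  [C → . P +] has the dot before P: add [P → . C num]

GOTO = { [C → . + +], [C → . /], [C → . P +], [C → . P], [P → . C num], [T → + . C /] }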